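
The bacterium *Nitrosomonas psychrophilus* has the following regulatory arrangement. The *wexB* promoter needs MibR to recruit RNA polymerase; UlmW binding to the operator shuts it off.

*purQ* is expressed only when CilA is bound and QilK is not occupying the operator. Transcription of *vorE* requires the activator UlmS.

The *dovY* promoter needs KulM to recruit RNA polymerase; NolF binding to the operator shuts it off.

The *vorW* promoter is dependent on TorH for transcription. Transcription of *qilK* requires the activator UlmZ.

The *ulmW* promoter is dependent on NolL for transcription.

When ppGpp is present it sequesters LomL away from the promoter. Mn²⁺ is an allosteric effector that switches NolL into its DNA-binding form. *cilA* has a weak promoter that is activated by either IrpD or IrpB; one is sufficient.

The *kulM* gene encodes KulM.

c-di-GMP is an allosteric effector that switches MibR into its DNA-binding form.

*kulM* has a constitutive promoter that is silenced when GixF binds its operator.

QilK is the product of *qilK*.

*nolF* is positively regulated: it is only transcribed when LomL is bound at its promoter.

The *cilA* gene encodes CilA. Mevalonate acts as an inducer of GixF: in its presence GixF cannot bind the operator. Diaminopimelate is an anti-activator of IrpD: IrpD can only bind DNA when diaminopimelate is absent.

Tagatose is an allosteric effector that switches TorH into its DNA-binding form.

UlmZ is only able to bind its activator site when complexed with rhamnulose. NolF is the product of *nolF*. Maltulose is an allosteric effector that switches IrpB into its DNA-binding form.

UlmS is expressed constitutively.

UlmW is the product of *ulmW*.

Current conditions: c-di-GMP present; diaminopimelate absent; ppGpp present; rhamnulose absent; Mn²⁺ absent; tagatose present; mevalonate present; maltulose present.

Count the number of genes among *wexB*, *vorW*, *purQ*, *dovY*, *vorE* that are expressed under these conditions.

5

c-di-GMP is present, so MibR is active.
Mn²⁺ is absent, so NolL is inactive.
Required activator NolL is absent, so *ulmW* is not transcribed.
So UlmW is not produced.
No repressor is bound and MibR is active, so *wexB* is transcribed.
→ *wexB* is ON.
Tagatose is present, so TorH is active.
No repressor is bound and TorH is active, so *vorW* is transcribed.
→ *vorW* is ON.
Diaminopimelate is absent, so IrpD is active.
Maltulose is present, so IrpB is active.
Activator IrpD is present, so *cilA* is transcribed.
So CilA is produced and active.
Rhamnulose is absent, so UlmZ is inactive.
Required activator UlmZ is absent, so *qilK* is not transcribed.
So QilK is not produced.
No repressor is bound and CilA is active, so *purQ* is transcribed.
→ *purQ* is ON.
ppGpp is present, so LomL is inactive.
Required activator LomL is absent, so *nolF* is not transcribed.
So NolF is not produced.
Mevalonate is present, so GixF is inactive.
With no repressor bound, *kulM* is transcribed.
So KulM is produced and active.
No repressor is bound and KulM is active, so *dovY* is transcribed.
→ *dovY* is ON.
UlmS is produced constitutively and is active.
No repressor is bound and UlmS is active, so *vorE* is transcribed.
→ *vorE* is ON.
5 of the 5 genes are transcribed.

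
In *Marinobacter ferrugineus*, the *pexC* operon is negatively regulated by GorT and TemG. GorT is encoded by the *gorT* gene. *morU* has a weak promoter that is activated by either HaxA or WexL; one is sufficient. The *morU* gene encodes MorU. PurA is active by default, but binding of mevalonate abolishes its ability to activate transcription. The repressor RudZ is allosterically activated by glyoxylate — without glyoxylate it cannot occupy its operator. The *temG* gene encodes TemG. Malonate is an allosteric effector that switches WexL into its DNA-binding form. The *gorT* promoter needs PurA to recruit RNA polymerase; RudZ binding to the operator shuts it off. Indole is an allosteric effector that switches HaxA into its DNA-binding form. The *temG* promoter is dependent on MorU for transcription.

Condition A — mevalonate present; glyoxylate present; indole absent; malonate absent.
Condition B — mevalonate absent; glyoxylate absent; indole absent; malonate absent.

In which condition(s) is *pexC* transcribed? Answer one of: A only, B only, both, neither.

Condition A:
Mevalonate is present, so PurA is inactive.
Glyoxylate is present, so RudZ is active.
With repressor RudZ bound, *gorT* is not transcribed.
So GorT is not produced.
Indole is absent, so HaxA is inactive.
Malonate is absent, so WexL is inactive.
No activator is available at the *morU* promoter, so *morU* is not transcribed.
So MorU is not produced.
Required activator MorU is absent, so *temG* is not transcribed.
So TemG is not produced.
With no repressor bound, *pexC* is transcribed.
→ *pexC* is ON in A.
Condition B:
Mevalonate is absent, so PurA is active.
Glyoxylate is absent, so RudZ is inactive.
No repressor is bound and PurA is active, so *gorT* is transcribed.
So GorT is produced and active.
Indole is absent, so HaxA is inactive.
Malonate is absent, so WexL is inactive.
No activator is available at the *morU* promoter, so *morU* is not transcribed.
So MorU is not produced.
Required activator MorU is absent, so *temG* is not transcribed.
So TemG is not produced.
With repressor GorT bound, *pexC* is not transcribed.
→ *pexC* is OFF in B.

A only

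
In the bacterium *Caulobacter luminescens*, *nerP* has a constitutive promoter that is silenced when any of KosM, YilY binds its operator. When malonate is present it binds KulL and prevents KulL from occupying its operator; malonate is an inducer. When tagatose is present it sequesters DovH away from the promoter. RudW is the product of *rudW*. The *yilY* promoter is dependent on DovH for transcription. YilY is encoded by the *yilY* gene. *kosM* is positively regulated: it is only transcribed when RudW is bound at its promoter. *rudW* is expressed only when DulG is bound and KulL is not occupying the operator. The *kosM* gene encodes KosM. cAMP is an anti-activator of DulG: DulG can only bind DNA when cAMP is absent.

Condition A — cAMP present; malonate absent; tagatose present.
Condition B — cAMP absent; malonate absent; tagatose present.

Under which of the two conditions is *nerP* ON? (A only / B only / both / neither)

Condition A:
cAMP is present, so DulG is inactive.
Malonate is absent, so KulL is active.
With repressor KulL bound, *rudW* is not transcribed.
So RudW is not produced.
Required activator RudW is absent, so *kosM* is not transcribed.
So KosM is not produced.
Tagatose is present, so DovH is inactive.
Required activator DovH is absent, so *yilY* is not transcribed.
So YilY is not produced.
With no repressor bound, *nerP* is transcribed.
→ *nerP* is ON in A.
Condition B:
cAMP is absent, so DulG is active.
Malonate is absent, so KulL is active.
With repressor KulL bound, *rudW* is not transcribed.
So RudW is not produced.
Required activator RudW is absent, so *kosM* is not transcribed.
So KosM is not produced.
Tagatose is present, so DovH is inactive.
Required activator DovH is absent, so *yilY* is not transcribed.
So YilY is not produced.
With no repressor bound, *nerP* is transcribed.
→ *nerP* is ON in B.

both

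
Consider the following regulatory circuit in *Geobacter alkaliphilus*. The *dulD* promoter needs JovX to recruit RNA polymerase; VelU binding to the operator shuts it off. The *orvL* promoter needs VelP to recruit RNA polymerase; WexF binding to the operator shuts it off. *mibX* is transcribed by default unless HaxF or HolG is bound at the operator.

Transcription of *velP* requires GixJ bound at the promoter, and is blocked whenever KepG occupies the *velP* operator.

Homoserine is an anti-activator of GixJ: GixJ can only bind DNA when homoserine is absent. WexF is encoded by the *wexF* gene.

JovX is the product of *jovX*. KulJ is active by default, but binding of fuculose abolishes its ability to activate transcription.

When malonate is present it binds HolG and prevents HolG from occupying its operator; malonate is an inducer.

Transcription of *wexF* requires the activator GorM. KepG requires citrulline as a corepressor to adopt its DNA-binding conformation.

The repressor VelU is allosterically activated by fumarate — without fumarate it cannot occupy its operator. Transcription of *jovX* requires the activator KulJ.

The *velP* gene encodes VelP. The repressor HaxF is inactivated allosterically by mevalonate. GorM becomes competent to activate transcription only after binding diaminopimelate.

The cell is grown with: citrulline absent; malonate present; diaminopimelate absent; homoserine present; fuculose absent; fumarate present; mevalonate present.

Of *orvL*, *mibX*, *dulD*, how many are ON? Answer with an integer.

Diaminopimelate is absent, so GorM is inactive.
Required activator GorM is absent, so *wexF* is not transcribed.
So WexF is not produced.
Citrulline is absent, so KepG is inactive.
Homoserine is present, so GixJ is inactive.
Required activator GixJ is absent, so *velP* is not transcribed.
So VelP is not produced.
Required activator VelP is absent, so *orvL* is not transcribed.
→ *orvL* is OFF.
Mevalonate is present, so HaxF is inactive.
Malonate is present, so HolG is inactive.
With no repressor bound, *mibX* is transcribed.
→ *mibX* is ON.
Fumarate is present, so VelU is active.
Fuculose is absent, so KulJ is active.
No repressor is bound and KulJ is active, so *jovX* is transcribed.
So JovX is produced and active.
With repressor VelU bound, *dulD* is not transcribed.
→ *dulD* is OFF.
1 of the 3 genes is transcribed.

1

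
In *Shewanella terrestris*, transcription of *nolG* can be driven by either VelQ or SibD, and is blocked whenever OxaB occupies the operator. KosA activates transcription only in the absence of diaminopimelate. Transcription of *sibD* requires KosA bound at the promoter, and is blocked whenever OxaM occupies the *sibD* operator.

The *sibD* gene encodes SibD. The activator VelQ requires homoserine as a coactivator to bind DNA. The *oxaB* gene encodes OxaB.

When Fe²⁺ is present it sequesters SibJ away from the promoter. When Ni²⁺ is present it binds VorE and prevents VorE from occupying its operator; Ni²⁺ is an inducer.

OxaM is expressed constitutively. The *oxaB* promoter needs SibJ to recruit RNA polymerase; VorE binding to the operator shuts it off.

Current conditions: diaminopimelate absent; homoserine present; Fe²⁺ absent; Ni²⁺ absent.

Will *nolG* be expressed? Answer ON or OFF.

Homoserine is present, so VelQ is active.
Fe²⁺ is absent, so SibJ is active.
Ni²⁺ is absent, so VorE is active.
With repressor VorE bound, *oxaB* is not transcribed.
So OxaB is not produced.
Diaminopimelate is absent, so KosA is active.
OxaM is produced constitutively and is active.
With repressor OxaM bound, *sibD* is not transcribed.
So SibD is not produced.
Activator VelQ is present, so *nolG* is transcribed.

ON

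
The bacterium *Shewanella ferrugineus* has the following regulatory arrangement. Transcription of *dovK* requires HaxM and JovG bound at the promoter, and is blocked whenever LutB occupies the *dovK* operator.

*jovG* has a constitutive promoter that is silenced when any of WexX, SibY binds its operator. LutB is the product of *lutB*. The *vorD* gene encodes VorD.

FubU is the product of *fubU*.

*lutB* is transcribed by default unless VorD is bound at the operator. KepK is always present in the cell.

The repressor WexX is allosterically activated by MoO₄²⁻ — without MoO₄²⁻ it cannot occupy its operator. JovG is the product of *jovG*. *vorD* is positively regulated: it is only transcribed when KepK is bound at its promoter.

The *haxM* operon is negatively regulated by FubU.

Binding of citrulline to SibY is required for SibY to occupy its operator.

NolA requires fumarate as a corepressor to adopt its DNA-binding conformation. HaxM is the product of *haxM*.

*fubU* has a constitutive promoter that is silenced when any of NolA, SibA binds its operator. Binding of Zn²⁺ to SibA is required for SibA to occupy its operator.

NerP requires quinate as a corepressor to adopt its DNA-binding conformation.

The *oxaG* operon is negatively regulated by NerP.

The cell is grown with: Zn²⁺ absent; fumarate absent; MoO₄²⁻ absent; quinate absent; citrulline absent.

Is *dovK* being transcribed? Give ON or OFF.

OFF

Fumarate is absent, so NolA is inactive.
Zn²⁺ is absent, so SibA is inactive.
With no repressor bound, *fubU* is transcribed.
So FubU is produced and active.
With repressor FubU bound, *haxM* is not transcribed.
So HaxM is not produced.
KepK is produced constitutively and is active.
No repressor is bound and KepK is active, so *vorD* is transcribed.
So VorD is produced and active.
With repressor VorD bound, *lutB* is not transcribed.
So LutB is not produced.
MoO₄²⁻ is absent, so WexX is inactive.
Citrulline is absent, so SibY is inactive.
With no repressor bound, *jovG* is transcribed.
So JovG is produced and active.
Required activator HaxM is absent, so *dovK* is not transcribed.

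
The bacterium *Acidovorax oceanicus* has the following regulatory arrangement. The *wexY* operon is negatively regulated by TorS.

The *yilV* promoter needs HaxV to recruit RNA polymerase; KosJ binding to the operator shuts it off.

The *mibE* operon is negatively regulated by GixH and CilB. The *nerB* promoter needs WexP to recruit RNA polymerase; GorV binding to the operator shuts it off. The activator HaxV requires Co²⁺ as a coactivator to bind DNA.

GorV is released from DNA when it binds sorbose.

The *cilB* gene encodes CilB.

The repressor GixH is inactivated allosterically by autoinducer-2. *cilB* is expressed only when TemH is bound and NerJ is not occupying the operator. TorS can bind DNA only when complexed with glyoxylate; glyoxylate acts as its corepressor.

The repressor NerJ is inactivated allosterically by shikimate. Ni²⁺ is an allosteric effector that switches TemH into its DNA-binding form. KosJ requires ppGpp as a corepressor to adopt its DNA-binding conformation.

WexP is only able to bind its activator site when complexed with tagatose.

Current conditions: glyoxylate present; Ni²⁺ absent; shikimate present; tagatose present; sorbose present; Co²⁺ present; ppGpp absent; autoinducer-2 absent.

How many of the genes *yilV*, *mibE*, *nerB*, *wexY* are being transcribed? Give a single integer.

Co²⁺ is present, so HaxV is active.
ppGpp is absent, so KosJ is inactive.
No repressor is bound and HaxV is active, so *yilV* is transcribed.
→ *yilV* is ON.
Autoinducer-2 is absent, so GixH is active.
Ni²⁺ is absent, so TemH is inactive.
Shikimate is present, so NerJ is inactive.
Required activator TemH is absent, so *cilB* is not transcribed.
So CilB is not produced.
With repressor GixH bound, *mibE* is not transcribed.
→ *mibE* is OFF.
Tagatose is present, so WexP is active.
Sorbose is present, so GorV is inactive.
No repressor is bound and WexP is active, so *nerB* is transcribed.
→ *nerB* is ON.
Glyoxylate is present, so TorS is active.
With repressor TorS bound, *wexY* is not transcribed.
→ *wexY* is OFF.
2 of the 4 genes are transcribed.

2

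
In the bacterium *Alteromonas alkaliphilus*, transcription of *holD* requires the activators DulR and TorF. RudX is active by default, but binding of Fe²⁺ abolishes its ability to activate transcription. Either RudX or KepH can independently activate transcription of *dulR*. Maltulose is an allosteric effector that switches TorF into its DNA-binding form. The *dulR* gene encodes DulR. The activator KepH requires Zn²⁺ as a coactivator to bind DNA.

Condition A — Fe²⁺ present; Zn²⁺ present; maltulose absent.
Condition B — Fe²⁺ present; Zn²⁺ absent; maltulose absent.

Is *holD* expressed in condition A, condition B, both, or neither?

Condition A:
Fe²⁺ is present, so RudX is inactive.
Zn²⁺ is present, so KepH is active.
Activator KepH is present, so *dulR* is transcribed.
So DulR is produced and active.
Maltulose is absent, so TorF is inactive.
Required activator TorF is absent, so *holD* is not transcribed.
→ *holD* is OFF in A.
Condition B:
Fe²⁺ is present, so RudX is inactive.
Zn²⁺ is absent, so KepH is inactive.
No activator is available at the *dulR* promoter, so *dulR* is not transcribed.
So DulR is not produced.
Maltulose is absent, so TorF is inactive.
Required activator DulR is absent, so *holD* is not transcribed.
→ *holD* is OFF in B.

neither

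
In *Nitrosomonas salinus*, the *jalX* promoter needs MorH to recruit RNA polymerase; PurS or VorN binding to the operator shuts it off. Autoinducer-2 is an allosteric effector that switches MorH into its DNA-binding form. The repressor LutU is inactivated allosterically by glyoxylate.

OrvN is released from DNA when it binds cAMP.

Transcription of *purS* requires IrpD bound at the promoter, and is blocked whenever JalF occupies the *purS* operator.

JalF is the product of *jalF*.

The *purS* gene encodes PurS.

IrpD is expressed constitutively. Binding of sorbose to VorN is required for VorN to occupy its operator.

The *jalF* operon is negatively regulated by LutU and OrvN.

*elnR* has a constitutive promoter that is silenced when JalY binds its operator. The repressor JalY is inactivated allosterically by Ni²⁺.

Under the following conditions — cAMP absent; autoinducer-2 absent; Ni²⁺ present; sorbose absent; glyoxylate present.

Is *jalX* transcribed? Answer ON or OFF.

Glyoxylate is present, so LutU is inactive.
cAMP is absent, so OrvN is active.
With repressor OrvN bound, *jalF* is not transcribed.
So JalF is not produced.
IrpD is produced constitutively and is active.
No repressor is bound and IrpD is active, so *purS* is transcribed.
So PurS is produced and active.
Sorbose is absent, so VorN is inactive.
Autoinducer-2 is absent, so MorH is inactive.
With repressor PurS bound, *jalX* is not transcribed.

OFF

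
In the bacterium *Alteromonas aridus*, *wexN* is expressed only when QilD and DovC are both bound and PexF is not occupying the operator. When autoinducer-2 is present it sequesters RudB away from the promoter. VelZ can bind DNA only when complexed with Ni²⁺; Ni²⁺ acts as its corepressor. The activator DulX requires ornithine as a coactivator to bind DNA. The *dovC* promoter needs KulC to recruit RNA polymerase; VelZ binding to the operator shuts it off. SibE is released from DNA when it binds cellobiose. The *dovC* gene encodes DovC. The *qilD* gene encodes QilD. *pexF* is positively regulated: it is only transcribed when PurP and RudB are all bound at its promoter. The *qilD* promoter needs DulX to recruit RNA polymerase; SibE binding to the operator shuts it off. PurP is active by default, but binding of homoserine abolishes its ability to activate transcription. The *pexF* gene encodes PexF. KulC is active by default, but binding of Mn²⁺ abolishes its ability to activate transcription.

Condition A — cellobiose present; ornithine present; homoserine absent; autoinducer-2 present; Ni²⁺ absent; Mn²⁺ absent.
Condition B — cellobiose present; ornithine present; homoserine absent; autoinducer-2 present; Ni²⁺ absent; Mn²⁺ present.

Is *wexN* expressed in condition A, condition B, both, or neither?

A only

Condition A:
Cellobiose is present, so SibE is inactive.
Ornithine is present, so DulX is active.
No repressor is bound and DulX is active, so *qilD* is transcribed.
So QilD is produced and active.
Homoserine is absent, so PurP is active.
Autoinducer-2 is present, so RudB is inactive.
Required activator RudB is absent, so *pexF* is not transcribed.
So PexF is not produced.
Ni²⁺ is absent, so VelZ is inactive.
Mn²⁺ is absent, so KulC is active.
No repressor is bound and KulC is active, so *dovC* is transcribed.
So DovC is produced and active.
No repressor is bound and QilD and DovC are active, so *wexN* is transcribed.
→ *wexN* is ON in A.
Condition B:
Cellobiose is present, so SibE is inactive.
Ornithine is present, so DulX is active.
No repressor is bound and DulX is active, so *qilD* is transcribed.
So QilD is produced and active.
Homoserine is absent, so PurP is active.
Autoinducer-2 is present, so RudB is inactive.
Required activator RudB is absent, so *pexF* is not transcribed.
So PexF is not produced.
Ni²⁺ is absent, so VelZ is inactive.
Mn²⁺ is present, so KulC is inactive.
Required activator KulC is absent, so *dovC* is not transcribed.
So DovC is not produced.
Required activator DovC is absent, so *wexN* is not transcribed.
→ *wexN* is OFF in B.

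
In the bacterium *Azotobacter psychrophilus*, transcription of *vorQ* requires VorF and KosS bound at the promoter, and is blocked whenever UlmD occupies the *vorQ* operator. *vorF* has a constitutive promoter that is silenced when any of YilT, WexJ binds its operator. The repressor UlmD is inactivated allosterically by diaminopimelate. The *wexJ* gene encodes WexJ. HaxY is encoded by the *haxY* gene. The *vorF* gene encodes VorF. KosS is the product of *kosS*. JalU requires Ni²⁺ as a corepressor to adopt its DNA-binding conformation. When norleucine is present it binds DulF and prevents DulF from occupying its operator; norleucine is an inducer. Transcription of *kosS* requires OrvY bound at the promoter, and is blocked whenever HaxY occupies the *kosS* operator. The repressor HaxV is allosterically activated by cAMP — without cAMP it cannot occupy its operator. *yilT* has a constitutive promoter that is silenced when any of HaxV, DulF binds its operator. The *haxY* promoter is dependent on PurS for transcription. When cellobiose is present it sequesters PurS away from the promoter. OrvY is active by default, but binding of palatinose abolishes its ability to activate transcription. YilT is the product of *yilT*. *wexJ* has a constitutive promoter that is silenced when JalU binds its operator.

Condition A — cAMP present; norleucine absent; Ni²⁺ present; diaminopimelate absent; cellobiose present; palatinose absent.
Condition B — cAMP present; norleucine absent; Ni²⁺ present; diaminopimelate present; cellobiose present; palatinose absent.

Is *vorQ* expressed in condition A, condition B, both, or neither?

B only

Condition A:
cAMP is present, so HaxV is active.
Norleucine is absent, so DulF is active.
With repressor HaxV bound, *yilT* is not transcribed.
So YilT is not produced.
Ni²⁺ is present, so JalU is active.
With repressor JalU bound, *wexJ* is not transcribed.
So WexJ is not produced.
With no repressor bound, *vorF* is transcribed.
So VorF is produced and active.
Diaminopimelate is absent, so UlmD is active.
Cellobiose is present, so PurS is inactive.
Required activator PurS is absent, so *haxY* is not transcribed.
So HaxY is not produced.
Palatinose is absent, so OrvY is active.
No repressor is bound and OrvY is active, so *kosS* is transcribed.
So KosS is produced and active.
With repressor UlmD bound, *vorQ* is not transcribed.
→ *vorQ* is OFF in A.
Condition B:
cAMP is present, so HaxV is active.
Norleucine is absent, so DulF is active.
With repressor HaxV bound, *yilT* is not transcribed.
So YilT is not produced.
Ni²⁺ is present, so JalU is active.
With repressor JalU bound, *wexJ* is not transcribed.
So WexJ is not produced.
With no repressor bound, *vorF* is transcribed.
So VorF is produced and active.
Diaminopimelate is present, so UlmD is inactive.
Cellobiose is present, so PurS is inactive.
Required activator PurS is absent, so *haxY* is not transcribed.
So HaxY is not produced.
Palatinose is absent, so OrvY is active.
No repressor is bound and OrvY is active, so *kosS* is transcribed.
So KosS is produced and active.
No repressor is bound and VorF and KosS are active, so *vorQ* is transcribed.
→ *vorQ* is ON in B.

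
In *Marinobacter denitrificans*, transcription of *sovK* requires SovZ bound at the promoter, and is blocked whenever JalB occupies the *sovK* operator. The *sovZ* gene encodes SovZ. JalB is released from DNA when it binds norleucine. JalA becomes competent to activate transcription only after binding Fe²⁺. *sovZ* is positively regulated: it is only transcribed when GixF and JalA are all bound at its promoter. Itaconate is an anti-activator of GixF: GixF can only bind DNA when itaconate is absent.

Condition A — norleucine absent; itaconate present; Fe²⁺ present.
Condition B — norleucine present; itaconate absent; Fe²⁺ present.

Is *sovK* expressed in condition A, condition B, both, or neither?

B only

Condition A:
Norleucine is absent, so JalB is active.
Itaconate is present, so GixF is inactive.
Fe²⁺ is present, so JalA is active.
Required activator GixF is absent, so *sovZ* is not transcribed.
So SovZ is not produced.
With repressor JalB bound, *sovK* is not transcribed.
→ *sovK* is OFF in A.
Condition B:
Norleucine is present, so JalB is inactive.
Itaconate is absent, so GixF is active.
Fe²⁺ is present, so JalA is active.
No repressor is bound and GixF and JalA are active, so *sovZ* is transcribed.
So SovZ is produced and active.
No repressor is bound and SovZ is active, so *sovK* is transcribed.
→ *sovK* is ON in B.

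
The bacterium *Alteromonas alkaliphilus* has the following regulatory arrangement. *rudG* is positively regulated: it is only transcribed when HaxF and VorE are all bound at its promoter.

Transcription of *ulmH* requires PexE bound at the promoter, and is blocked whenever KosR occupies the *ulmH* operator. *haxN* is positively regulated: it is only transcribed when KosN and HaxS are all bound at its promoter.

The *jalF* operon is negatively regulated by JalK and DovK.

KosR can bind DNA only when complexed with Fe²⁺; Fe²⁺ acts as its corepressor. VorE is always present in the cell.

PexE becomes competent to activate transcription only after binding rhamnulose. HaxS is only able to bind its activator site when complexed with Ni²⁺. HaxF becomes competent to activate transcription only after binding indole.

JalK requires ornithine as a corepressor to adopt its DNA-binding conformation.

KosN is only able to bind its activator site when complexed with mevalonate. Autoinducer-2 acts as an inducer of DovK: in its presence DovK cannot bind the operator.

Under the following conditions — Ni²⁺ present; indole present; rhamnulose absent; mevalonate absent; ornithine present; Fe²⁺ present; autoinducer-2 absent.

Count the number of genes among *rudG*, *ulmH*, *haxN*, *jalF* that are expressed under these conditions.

1

Indole is present, so HaxF is active.
VorE is produced constitutively and is active.
No repressor is bound and HaxF and VorE are active, so *rudG* is transcribed.
→ *rudG* is ON.
Fe²⁺ is present, so KosR is active.
Rhamnulose is absent, so PexE is inactive.
With repressor KosR bound, *ulmH* is not transcribed.
→ *ulmH* is OFF.
Mevalonate is absent, so KosN is inactive.
Ni²⁺ is present, so HaxS is active.
Required activator KosN is absent, so *haxN* is not transcribed.
→ *haxN* is OFF.
Ornithine is present, so JalK is active.
Autoinducer-2 is absent, so DovK is active.
With repressor JalK bound, *jalF* is not transcribed.
→ *jalF* is OFF.
1 of the 4 genes is transcribed.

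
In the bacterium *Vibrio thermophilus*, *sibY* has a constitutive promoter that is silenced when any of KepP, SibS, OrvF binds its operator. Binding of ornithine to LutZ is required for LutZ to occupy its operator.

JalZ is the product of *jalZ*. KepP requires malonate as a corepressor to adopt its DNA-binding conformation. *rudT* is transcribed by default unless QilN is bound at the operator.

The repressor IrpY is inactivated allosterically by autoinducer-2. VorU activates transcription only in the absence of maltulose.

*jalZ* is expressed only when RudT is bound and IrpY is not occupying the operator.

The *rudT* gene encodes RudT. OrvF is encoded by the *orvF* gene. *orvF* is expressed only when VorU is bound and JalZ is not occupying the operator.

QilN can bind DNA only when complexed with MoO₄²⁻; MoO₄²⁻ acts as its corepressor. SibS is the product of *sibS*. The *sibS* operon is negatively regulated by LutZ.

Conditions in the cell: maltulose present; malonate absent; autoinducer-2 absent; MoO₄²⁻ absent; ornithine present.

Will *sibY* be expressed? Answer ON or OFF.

Malonate is absent, so KepP is inactive.
Ornithine is present, so LutZ is active.
With repressor LutZ bound, *sibS* is not transcribed.
So SibS is not produced.
Autoinducer-2 is absent, so IrpY is active.
MoO₄²⁻ is absent, so QilN is inactive.
With no repressor bound, *rudT* is transcribed.
So RudT is produced and active.
With repressor IrpY bound, *jalZ* is not transcribed.
So JalZ is not produced.
Maltulose is present, so VorU is inactive.
Required activator VorU is absent, so *orvF* is not transcribed.
So OrvF is not produced.
With no repressor bound, *sibY* is transcribed.

ON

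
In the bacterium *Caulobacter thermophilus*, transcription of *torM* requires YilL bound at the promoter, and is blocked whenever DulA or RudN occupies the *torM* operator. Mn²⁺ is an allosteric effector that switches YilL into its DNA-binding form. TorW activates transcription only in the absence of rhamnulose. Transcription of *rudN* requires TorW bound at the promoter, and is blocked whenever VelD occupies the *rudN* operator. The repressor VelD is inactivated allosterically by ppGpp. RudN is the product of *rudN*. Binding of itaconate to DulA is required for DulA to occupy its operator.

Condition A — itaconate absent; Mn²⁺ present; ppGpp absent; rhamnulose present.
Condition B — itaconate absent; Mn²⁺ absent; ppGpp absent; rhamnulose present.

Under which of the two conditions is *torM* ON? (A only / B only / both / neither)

A only

Condition A:
Itaconate is absent, so DulA is inactive.
Mn²⁺ is present, so YilL is active.
ppGpp is absent, so VelD is active.
Rhamnulose is present, so TorW is inactive.
With repressor VelD bound, *rudN* is not transcribed.
So RudN is not produced.
No repressor is bound and YilL is active, so *torM* is transcribed.
→ *torM* is ON in A.
Condition B:
Itaconate is absent, so DulA is inactive.
Mn²⁺ is absent, so YilL is inactive.
ppGpp is absent, so VelD is active.
Rhamnulose is present, so TorW is inactive.
With repressor VelD bound, *rudN* is not transcribed.
So RudN is not produced.
Required activator YilL is absent, so *torM* is not transcribed.
→ *torM* is OFF in B.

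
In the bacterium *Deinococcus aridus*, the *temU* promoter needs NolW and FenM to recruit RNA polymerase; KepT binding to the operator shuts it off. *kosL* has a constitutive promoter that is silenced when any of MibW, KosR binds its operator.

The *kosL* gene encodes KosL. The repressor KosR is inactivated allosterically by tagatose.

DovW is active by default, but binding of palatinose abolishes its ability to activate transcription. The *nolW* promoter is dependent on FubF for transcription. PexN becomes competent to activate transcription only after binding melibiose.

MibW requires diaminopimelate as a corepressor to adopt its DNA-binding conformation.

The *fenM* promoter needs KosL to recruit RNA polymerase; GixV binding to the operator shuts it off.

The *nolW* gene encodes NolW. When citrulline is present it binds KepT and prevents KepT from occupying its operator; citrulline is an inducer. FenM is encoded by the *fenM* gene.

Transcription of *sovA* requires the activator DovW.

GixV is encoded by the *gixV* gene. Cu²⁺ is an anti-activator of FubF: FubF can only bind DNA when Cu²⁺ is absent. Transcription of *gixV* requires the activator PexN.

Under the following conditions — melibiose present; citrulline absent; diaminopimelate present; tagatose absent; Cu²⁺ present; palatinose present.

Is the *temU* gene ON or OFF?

Cu²⁺ is present, so FubF is inactive.
Required activator FubF is absent, so *nolW* is not transcribed.
So NolW is not produced.
Melibiose is present, so PexN is active.
No repressor is bound and PexN is active, so *gixV* is transcribed.
So GixV is produced and active.
Diaminopimelate is present, so MibW is active.
Tagatose is absent, so KosR is active.
With repressor MibW bound, *kosL* is not transcribed.
So KosL is not produced.
With repressor GixV bound, *fenM* is not transcribed.
So FenM is not produced.
Citrulline is absent, so KepT is active.
With repressor KepT bound, *temU* is not transcribed.

OFF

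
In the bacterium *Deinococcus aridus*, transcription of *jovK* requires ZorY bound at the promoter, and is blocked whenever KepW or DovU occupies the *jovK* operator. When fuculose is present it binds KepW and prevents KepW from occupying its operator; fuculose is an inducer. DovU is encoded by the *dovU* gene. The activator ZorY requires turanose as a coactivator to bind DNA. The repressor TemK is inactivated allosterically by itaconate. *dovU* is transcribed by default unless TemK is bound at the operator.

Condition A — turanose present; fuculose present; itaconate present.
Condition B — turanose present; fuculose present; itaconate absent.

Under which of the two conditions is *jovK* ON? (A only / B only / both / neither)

B only

Condition A:
Turanose is present, so ZorY is active.
Fuculose is present, so KepW is inactive.
Itaconate is present, so TemK is inactive.
With no repressor bound, *dovU* is transcribed.
So DovU is produced and active.
With repressor DovU bound, *jovK* is not transcribed.
→ *jovK* is OFF in A.
Condition B:
Turanose is present, so ZorY is active.
Fuculose is present, so KepW is inactive.
Itaconate is absent, so TemK is active.
With repressor TemK bound, *dovU* is not transcribed.
So DovU is not produced.
No repressor is bound and ZorY is active, so *jovK* is transcribed.
→ *jovK* is ON in B.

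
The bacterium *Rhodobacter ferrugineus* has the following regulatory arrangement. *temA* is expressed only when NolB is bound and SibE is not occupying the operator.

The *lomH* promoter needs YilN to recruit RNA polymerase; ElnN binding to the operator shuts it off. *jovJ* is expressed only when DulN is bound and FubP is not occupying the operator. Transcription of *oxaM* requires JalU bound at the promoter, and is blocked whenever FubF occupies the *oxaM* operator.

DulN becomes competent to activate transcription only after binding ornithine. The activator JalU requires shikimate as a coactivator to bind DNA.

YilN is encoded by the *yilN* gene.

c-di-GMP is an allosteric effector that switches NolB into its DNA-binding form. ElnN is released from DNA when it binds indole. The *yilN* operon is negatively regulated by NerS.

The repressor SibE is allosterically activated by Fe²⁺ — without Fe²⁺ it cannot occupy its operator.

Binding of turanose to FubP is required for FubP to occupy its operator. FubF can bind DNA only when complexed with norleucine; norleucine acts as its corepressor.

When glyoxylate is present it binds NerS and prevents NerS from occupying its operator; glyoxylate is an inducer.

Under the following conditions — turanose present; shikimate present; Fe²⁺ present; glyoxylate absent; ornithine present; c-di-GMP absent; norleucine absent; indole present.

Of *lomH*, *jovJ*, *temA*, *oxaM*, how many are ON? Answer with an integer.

Glyoxylate is absent, so NerS is active.
With repressor NerS bound, *yilN* is not transcribed.
So YilN is not produced.
Indole is present, so ElnN is inactive.
Required activator YilN is absent, so *lomH* is not transcribed.
→ *lomH* is OFF.
Ornithine is present, so DulN is active.
Turanose is present, so FubP is active.
With repressor FubP bound, *jovJ* is not transcribed.
→ *jovJ* is OFF.
Fe²⁺ is present, so SibE is active.
c-di-GMP is absent, so NolB is inactive.
With repressor SibE bound, *temA* is not transcribed.
→ *temA* is OFF.
Norleucine is absent, so FubF is inactive.
Shikimate is present, so JalU is active.
No repressor is bound and JalU is active, so *oxaM* is transcribed.
→ *oxaM* is ON.
1 of the 4 genes is transcribed.

1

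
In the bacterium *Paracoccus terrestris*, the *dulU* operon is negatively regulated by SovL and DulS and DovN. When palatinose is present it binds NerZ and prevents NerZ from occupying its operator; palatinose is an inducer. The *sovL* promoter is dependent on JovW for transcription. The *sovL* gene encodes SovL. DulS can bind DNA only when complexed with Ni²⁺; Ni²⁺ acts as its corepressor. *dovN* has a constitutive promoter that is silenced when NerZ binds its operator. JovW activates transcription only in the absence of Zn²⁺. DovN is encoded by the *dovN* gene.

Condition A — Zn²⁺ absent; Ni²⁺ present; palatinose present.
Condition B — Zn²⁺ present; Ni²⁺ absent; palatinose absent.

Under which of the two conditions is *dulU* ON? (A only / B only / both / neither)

Condition A:
Zn²⁺ is absent, so JovW is active.
No repressor is bound and JovW is active, so *sovL* is transcribed.
So SovL is produced and active.
Ni²⁺ is present, so DulS is active.
Palatinose is present, so NerZ is inactive.
With no repressor bound, *dovN* is transcribed.
So DovN is produced and active.
With repressor SovL bound, *dulU* is not transcribed.
→ *dulU* is OFF in A.
Condition B:
Zn²⁺ is present, so JovW is inactive.
Required activator JovW is absent, so *sovL* is not transcribed.
So SovL is not produced.
Ni²⁺ is absent, so DulS is inactive.
Palatinose is absent, so NerZ is active.
With repressor NerZ bound, *dovN* is not transcribed.
So DovN is not produced.
With no repressor bound, *dulU* is transcribed.
→ *dulU* is ON in B.

B only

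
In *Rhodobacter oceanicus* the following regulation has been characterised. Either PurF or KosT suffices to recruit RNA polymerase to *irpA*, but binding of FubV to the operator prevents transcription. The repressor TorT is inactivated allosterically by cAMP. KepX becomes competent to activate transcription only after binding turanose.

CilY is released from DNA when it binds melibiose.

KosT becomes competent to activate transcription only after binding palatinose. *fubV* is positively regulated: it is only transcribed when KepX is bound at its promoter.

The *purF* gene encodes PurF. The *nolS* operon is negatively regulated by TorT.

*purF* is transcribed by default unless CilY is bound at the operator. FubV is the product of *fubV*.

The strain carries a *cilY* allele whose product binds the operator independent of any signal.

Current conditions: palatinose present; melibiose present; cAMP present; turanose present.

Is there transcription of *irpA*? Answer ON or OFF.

CilY is constitutively active in this strain.
With repressor CilY bound, *purF* is not transcribed.
So PurF is not produced.
Palatinose is present, so KosT is active.
Turanose is present, so KepX is active.
No repressor is bound and KepX is active, so *fubV* is transcribed.
So FubV is produced and active.
With repressor FubV bound, *irpA* is not transcribed.

OFF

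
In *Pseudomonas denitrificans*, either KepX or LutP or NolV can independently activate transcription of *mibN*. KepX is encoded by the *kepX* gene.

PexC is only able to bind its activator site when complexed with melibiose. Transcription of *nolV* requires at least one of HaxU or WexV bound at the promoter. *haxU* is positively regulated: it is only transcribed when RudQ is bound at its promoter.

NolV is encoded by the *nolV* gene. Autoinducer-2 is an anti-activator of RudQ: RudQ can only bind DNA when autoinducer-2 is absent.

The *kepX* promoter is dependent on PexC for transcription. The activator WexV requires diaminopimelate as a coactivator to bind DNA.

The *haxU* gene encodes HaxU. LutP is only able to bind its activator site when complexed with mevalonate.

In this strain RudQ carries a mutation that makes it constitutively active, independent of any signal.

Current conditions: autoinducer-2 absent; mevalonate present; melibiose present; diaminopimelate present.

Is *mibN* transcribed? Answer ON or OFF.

ON

Melibiose is present, so PexC is active.
No repressor is bound and PexC is active, so *kepX* is transcribed.
So KepX is produced and active.
Mevalonate is present, so LutP is active.
RudQ is constitutively active in this strain.
No repressor is bound and RudQ is active, so *haxU* is transcribed.
So HaxU is produced and active.
Diaminopimelate is present, so WexV is active.
Activator HaxU is present, so *nolV* is transcribed.
So NolV is produced and active.
Activator KepX is present, so *mibN* is transcribed.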